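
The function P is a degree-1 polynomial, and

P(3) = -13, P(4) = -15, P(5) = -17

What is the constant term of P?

-7

First differences: -2, -2.
Level-1 differences are constant, so P has degree 1.
Fitting a degree-1 polynomial gives P(n) = -2n - 7.
The constant term is P(0) = -7.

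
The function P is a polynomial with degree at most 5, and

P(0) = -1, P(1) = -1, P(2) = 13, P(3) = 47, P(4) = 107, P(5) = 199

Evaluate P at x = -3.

23

Write P(x) = ax^5 + bx^4 + cx³ + dx² + ex + p; the 6 given values yield a linear system in the 6 coefficients.
Solving, the top 2 coefficients vanish, and P(x) = x³ + 4x² - 5x - 1.
Then P(-3) = 23.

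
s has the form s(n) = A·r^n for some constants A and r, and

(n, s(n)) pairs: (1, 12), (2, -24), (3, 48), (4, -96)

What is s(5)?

192

Consecutive ratio: -24/12 = -2, and 48/(-24) = -2, so r = -2.
Then A·(-2)^1 = 12 gives A = -6, and s(n) = -6·(-2)^n.
s(5) = -6·(-2)^5 = 192.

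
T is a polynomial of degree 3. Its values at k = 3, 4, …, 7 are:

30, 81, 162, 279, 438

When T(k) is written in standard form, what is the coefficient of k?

-7

First differences: 51, 81, 117, 159. Second differences: 30, 36, 42. Third differences: 6, 6.
Level-3 differences are constant, so T has degree 3.
Fitting a degree-3 polynomial gives T(k) = k³ + 3k² - 7k - 3.
The coefficient of k is -7.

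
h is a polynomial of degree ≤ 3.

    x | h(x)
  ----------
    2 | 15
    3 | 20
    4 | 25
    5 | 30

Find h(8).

45

First differences: 5, 5, 5.
Level-1 differences are constant, so h has degree 1.
Fitting a degree-1 polynomial gives h(x) = 5x + 5.
Then h(8) = 45.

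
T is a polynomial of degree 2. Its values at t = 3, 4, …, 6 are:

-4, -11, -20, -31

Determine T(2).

First differences: -7, -9, -11. Second differences: -2, -2.
Level-2 differences are constant, so T has degree 2.
Fitting a degree-2 polynomial gives T(t) = -t² + 5.
Then T(2) = 1.

1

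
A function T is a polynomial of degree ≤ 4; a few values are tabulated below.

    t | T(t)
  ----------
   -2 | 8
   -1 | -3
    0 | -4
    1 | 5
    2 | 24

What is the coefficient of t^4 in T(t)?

Write T(t) = at^4 + bt³ + ct² + dt + e; the 5 given values yield a linear system in the 5 coefficients.
Solving, the top 2 coefficients vanish, and T(t) = 5t² + 4t - 4.
The coefficient of t^4 is 0.

0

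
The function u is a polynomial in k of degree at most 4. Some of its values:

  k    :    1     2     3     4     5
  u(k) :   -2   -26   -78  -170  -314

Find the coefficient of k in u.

-4

First differences: -24, -52, -92, -144. Second differences: -28, -40, -52. Third differences: -12, -12.
Level-3 differences are constant, so u has degree 3.
Fitting a degree-3 polynomial gives u(k) = -2k³ - 2k² - 4k + 6.
The coefficient of k is -4.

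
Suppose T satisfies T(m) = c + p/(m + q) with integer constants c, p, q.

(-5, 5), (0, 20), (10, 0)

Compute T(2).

-16

(T(m) − c)(m + q) = p for each data point; the three points give a linear system in c and q, then p follows.
Solving: c = 2, q = -1, p = -18, so T(m) = 2 − 18/(m − 1).
Then T(2) = 2 − 18/1 = -16.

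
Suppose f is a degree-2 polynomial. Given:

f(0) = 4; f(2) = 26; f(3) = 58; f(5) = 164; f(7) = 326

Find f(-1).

14

Write f(t) = at² + bt + c; the 5 given values yield a linear system in the 3 coefficients.
Solving, f(t) = 7t² - 3t + 4.
Then f(-1) = 14.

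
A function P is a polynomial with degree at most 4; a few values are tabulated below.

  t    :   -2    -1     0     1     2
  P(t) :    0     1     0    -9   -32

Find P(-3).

3

Write P(t) = at^4 + bt³ + ct² + dt + e; the 5 given values yield a linear system in the 5 coefficients.
Solving, the leading coefficient vanishes, and P(t) = -t³ - 4t² - 4t.
Then P(-3) = 3.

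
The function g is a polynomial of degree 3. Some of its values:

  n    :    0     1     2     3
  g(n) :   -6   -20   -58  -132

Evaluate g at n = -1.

-4

Write g(n) = an³ + bn² + cn + d; the 4 given values yield a linear system in the 4 coefficients.
Solving, g(n) = -2n³ - 6n² - 6n - 6.
Then g(-1) = -4.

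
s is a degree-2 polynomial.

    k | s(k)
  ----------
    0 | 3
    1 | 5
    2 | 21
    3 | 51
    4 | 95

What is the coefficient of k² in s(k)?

First differences: 2, 16, 30, 44. Second differences: 14, 14, 14.
Level-2 differences are constant, so s has degree 2.
Fitting a degree-2 polynomial gives s(k) = 7k² - 5k + 3.
The coefficient of k² is 7.

7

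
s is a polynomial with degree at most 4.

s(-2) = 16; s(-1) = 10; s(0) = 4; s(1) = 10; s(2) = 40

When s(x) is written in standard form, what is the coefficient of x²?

6

Write s(x) = ax^4 + bx³ + cx² + dx + e; the 5 given values yield a linear system in the 5 coefficients.
Solving, the leading coefficient vanishes, and s(x) = 2x³ + 6x² - 2x + 4.
The coefficient of x² is 6.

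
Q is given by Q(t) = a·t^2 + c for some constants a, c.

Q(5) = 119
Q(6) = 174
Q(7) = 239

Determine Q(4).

From Q(5) = 119 and Q(6) = 174: 25a + c = 119 and 36a + c = 174.
Subtracting: 11a = 55, so a = 5; then c = 119 − 5·25 = -6.
So Q(t) = 5t² − 6, and Q(4) = 74.

74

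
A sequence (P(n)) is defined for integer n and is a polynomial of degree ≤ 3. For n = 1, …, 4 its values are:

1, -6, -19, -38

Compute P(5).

Write P(n) = an³ + bn² + cn + d; the 4 given values yield a linear system in the 4 coefficients.
Solving, the leading coefficient vanishes, and P(n) = -3n² + 2n + 2.
Then P(5) = -63.

-63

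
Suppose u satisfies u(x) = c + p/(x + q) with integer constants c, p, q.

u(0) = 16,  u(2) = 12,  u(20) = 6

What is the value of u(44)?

(u(x) − c)(x + q) = p for each data point; the three points give a linear system in c and q, then p follows.
Solving: c = 4, q = 4, p = 48, so u(x) = 4 + 48/(x + 4).
Then u(44) = 4 + 48/48 = 5.

5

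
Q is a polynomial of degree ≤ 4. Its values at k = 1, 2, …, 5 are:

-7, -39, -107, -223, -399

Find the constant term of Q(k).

First differences: -32, -68, -116, -176. Second differences: -36, -48, -60. Third differences: -12, -12.
Level-3 differences are constant, so Q has degree 3.
Fitting a degree-3 polynomial gives Q(k) = -2k³ - 6k² + 1.
The constant term is Q(0) = 1.

1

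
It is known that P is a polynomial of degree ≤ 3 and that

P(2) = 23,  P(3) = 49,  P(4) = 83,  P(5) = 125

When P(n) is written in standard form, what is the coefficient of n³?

First differences: 26, 34, 42. Second differences: 8, 8.
Level-2 differences are constant, so P has degree 2.
Fitting a degree-2 polynomial gives P(n) = 4n² + 6n - 5.
The coefficient of n³ is 0.

0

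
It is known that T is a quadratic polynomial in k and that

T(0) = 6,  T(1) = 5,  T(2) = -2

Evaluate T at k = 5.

Write T(k) = ak² + bk + c; the 3 given values yield a linear system in the 3 coefficients.
Solving, T(k) = -3k² + 2k + 6.
Then T(5) = -59.

-59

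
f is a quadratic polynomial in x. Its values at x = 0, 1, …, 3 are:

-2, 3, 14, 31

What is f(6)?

118

First differences: 5, 11, 17. Second differences: 6, 6.
Level-2 differences are constant, so f has degree 2.
Fitting a degree-2 polynomial gives f(x) = 3x² + 2x - 2.
Then f(6) = 118.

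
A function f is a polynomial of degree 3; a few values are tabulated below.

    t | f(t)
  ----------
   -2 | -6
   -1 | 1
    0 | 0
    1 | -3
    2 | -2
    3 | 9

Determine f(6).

First differences: 7, -1, -3, 1, 11. Second differences: -8, -2, 4, 10. Third differences: 6, 6, 6.
Level-3 differences are constant, so f has degree 3.
Fitting a degree-3 polynomial gives f(t) = t³ - t² - 3t.
Then f(6) = 162.

162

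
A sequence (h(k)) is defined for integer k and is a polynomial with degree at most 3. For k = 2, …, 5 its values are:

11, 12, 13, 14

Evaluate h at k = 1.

First differences: 1, 1, 1.
Level-1 differences are constant, so h has degree 1.
Fitting a degree-1 polynomial gives h(k) = k + 9.
Then h(1) = 10.

10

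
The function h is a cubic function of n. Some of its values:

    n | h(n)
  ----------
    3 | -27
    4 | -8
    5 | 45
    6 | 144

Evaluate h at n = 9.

837

Write h(n) = an³ + bn² + cn + d; the 4 given values yield a linear system in the 4 coefficients.
Solving, h(n) = 2n³ - 7n² - 6n.
Then h(9) = 837.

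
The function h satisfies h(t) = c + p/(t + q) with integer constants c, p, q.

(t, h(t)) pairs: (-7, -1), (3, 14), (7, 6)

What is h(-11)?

0

(h(t) − c)(t + q) = p for each data point; the three points give a linear system in c and q, then p follows.
Solving: c = 2, q = -1, p = 24, so h(t) = 2 + 24/(t − 1).
Then h(-11) = 2 + 24/(-12) = 0.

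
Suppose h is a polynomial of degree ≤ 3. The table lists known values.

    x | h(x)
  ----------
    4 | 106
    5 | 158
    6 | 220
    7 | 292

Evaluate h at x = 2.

Write h(x) = ax³ + bx² + cx + d; the 4 given values yield a linear system in the 4 coefficients.
Solving, the leading coefficient vanishes, and h(x) = 5x² + 7x - 2.
Then h(2) = 32.

32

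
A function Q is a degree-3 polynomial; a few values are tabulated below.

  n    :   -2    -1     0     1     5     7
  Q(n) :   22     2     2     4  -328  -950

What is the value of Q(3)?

-58

Write Q(n) = an³ + bn² + cn + d; the 6 given values yield a linear system in the 4 coefficients.
Solving, Q(n) = -3n³ + n² + 4n + 2.
Then Q(3) = -58.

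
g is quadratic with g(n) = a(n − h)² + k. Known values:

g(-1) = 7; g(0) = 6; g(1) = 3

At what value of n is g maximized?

-1

First differences -1, -3; second difference -2 = 2a, so a = -1.
Expanding, the n-coefficient is −2ah = 2h; matching it to the data gives h = -1, and then k = 7.
So g(n) = -1(n + 1)² + 7.
Hence h = -1.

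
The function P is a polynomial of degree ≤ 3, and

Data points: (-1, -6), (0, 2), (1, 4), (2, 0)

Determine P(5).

First differences: 8, 2, -4. Second differences: -6, -6.
Level-2 differences are constant, so P has degree 2.
Fitting a degree-2 polynomial gives P(n) = -3n² + 5n + 2.
Then P(5) = -48.

-48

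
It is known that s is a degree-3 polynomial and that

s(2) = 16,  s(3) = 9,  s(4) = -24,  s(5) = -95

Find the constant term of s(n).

Write s(n) = an³ + bn² + cn + d; the 4 given values yield a linear system in the 4 coefficients.
Solving, s(n) = -2n³ + 5n² + 6n.
The constant term is s(0) = 0.

0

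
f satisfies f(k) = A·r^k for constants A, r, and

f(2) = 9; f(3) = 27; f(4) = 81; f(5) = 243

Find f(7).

2187

Consecutive ratio: 27/9 = 3, and 81/27 = 3, so r = 3.
Then A·3^2 = 9 gives A = 1, and f(k) = 1·3^k.
f(7) = 1·3^7 = 2187.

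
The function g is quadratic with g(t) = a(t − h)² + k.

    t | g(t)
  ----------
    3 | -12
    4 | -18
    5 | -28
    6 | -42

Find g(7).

First differences -6, -10, -14; second difference -4 = 2a, so a = -2.
Expanding, the t-coefficient is −2ah = 4h; matching it to the data gives h = 2, and then k = -10.
So g(t) = -2(t − 2)² − 10.
g(7) = -2·5² − 10 = -60.

-60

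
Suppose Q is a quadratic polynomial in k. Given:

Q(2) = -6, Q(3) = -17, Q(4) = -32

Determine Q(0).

4

Write Q(k) = ak² + bk + c; the 3 given values yield a linear system in the 3 coefficients.
Solving, Q(k) = -2k² - k + 4.
Then Q(0) = 4.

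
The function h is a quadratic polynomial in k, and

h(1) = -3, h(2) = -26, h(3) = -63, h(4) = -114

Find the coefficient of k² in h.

First differences: -23, -37, -51. Second differences: -14, -14.
Level-2 differences are constant, so h has degree 2.
Fitting a degree-2 polynomial gives h(k) = -7k² - 2k + 6.
The coefficient of k² is -7.

-7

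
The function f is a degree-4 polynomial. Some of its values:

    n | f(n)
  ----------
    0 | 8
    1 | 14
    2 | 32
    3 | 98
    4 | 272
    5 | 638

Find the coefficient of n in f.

First differences: 6, 18, 66, 174, 366. Second differences: 12, 48, 108, 192. Third differences: 36, 60, 84. Fourth differences: 24, 24.
Level-4 differences are constant, so f has degree 4.
Fitting a degree-4 polynomial gives f(n) = n^4 - n² + 6n + 8.
The coefficient of n is 6.

6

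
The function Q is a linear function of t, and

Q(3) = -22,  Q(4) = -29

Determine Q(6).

Write Q(t) = at + b; the 2 given values yield a linear system in the 2 coefficients.
Solving, Q(t) = -7t - 1.
Then Q(6) = -43.

-43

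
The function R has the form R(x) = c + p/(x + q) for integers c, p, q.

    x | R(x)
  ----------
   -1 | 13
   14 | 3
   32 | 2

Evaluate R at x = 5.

(R(x) − c)(x + q) = p for each data point; the three points give a linear system in c and q, then p follows.
Solving: c = 1, q = 4, p = 36, so R(x) = 1 + 36/(x + 4).
Then R(5) = 1 + 36/9 = 5.

5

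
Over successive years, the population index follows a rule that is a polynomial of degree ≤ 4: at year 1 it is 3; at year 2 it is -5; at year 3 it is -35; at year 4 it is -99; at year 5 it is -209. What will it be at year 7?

-615

Write the value at t as P(t).
First differences: -8, -30, -64, -110. Second differences: -22, -34, -46. Third differences: -12, -12.
Level-3 differences are constant, so P has degree 3.
Fitting a degree-3 polynomial gives P(t) = -2t³ + t² + 3t + 1.
Then P(7) = -615.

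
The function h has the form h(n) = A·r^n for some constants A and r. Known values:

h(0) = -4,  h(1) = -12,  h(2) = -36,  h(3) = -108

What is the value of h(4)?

-324

Consecutive ratio: -12/(-4) = 3, and -36/(-12) = 3, so r = 3.
Then A·3^0 = -4 gives A = -4, and h(n) = -4·3^n.
h(4) = -4·3^4 = -324.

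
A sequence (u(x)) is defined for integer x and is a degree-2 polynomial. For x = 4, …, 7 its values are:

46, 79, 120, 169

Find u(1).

First differences: 33, 41, 49. Second differences: 8, 8.
Level-2 differences are constant, so u has degree 2.
Fitting a degree-2 polynomial gives u(x) = 4x² - 3x - 6.
Then u(1) = -5.

-5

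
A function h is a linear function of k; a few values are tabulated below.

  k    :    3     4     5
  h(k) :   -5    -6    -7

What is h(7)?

-9

Write h(k) = ak + b; the 3 given values yield a linear system in the 2 coefficients.
Solving, h(k) = -k - 2.
Then h(7) = -9.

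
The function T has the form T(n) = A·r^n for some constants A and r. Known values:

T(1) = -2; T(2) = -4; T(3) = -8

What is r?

Consecutive ratio: -4/(-2) = 2, and -8/(-4) = 2, so r = 2.
Then A·2^1 = -2 gives A = -1, and T(n) = -1·2^n.

2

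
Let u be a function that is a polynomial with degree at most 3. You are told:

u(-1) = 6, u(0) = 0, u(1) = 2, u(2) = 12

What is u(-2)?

First differences: -6, 2, 10. Second differences: 8, 8.
Level-2 differences are constant, so u has degree 2.
Fitting a degree-2 polynomial gives u(x) = 4x² - 2x.
Then u(-2) = 20.

20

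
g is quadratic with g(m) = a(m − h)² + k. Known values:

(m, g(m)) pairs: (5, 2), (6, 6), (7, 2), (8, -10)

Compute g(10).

-58

First differences 4, -4, -12; second difference -8 = 2a, so a = -4.
Expanding, the m-coefficient is −2ah = 8h; matching it to the data gives h = 6, and then k = 6.
So g(m) = -4(m − 6)² + 6.
g(10) = -4·4² + 6 = -58.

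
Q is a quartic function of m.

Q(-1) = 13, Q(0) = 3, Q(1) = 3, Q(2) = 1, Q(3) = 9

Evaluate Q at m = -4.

Write Q(m) = am^4 + bm³ + cm² + dm + e; the 5 given values yield a linear system in the 5 coefficients.
Solving, Q(m) = m^4 - 4m³ + 4m² - m + 3.
Then Q(-4) = 583.

583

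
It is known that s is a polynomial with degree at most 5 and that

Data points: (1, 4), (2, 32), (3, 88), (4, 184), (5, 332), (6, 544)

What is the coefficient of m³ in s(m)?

2

Write s(m) = am^5 + bm^4 + cm³ + dm² + em + p; the 6 given values yield a linear system in the 6 coefficients.
Solving, the top 2 coefficients vanish, and s(m) = 2m³ + 2m² + 8m - 8.
The coefficient of m³ is 2.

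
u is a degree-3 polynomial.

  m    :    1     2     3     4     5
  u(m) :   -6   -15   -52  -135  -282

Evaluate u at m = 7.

First differences: -9, -37, -83, -147. Second differences: -28, -46, -64. Third differences: -18, -18.
Level-3 differences are constant, so u has degree 3.
Fitting a degree-3 polynomial gives u(m) = -3m³ + 4m² - 7.
Then u(7) = -840.

-840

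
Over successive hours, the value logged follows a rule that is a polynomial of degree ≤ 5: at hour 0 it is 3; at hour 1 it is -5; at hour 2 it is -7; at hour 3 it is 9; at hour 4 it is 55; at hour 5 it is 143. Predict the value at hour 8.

779

Write the value at t as T(t).
First differences: -8, -2, 16, 46, 88. Second differences: 6, 18, 30, 42. Third differences: 12, 12, 12.
Level-3 differences are constant, so T has degree 3.
Fitting a degree-3 polynomial gives T(t) = 2t³ - 3t² - 7t + 3.
Then T(8) = 779.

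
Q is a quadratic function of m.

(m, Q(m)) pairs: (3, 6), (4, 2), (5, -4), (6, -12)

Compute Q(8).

First differences: -4, -6, -8. Second differences: -2, -2.
Level-2 differences are constant, so Q has degree 2.
Fitting a degree-2 polynomial gives Q(m) = -m² + 3m + 6.
Then Q(8) = -34.

-34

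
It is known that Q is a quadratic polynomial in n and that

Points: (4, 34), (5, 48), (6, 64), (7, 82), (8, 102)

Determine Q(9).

Write Q(n) = an² + bn + c; the 5 given values yield a linear system in the 3 coefficients.
Solving, Q(n) = n² + 5n - 2.
Then Q(9) = 124.

124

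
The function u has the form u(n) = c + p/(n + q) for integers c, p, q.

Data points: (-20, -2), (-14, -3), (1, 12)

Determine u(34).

(u(n) − c)(n + q) = p for each data point; the three points give a linear system in c and q, then p follows.
Solving: c = 0, q = 2, p = 36, so u(n) = 36/(n + 2).
Then u(34) = 0 + 36/36 = 1.

1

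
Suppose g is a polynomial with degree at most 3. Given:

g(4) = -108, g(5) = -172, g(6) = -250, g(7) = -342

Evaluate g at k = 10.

First differences: -64, -78, -92. Second differences: -14, -14.
Level-2 differences are constant, so g has degree 2.
Fitting a degree-2 polynomial gives g(k) = -7k² - k + 8.
Then g(10) = -702.

-702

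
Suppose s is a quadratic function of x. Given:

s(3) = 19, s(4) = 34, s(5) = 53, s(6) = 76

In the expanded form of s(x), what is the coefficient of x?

1

Write s(x) = ax² + bx + c; the 4 given values yield a linear system in the 3 coefficients.
Solving, s(x) = 2x² + x - 2.
The coefficient of x is 1.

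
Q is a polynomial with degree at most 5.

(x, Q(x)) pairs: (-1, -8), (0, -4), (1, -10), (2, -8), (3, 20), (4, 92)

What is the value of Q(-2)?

-40

Write Q(x) = ax^5 + bx^4 + cx³ + dx² + ex + p; the 6 given values yield a linear system in the 6 coefficients.
Solving, the top 2 coefficients vanish, and Q(x) = 3x³ - 5x² - 4x - 4.
Then Q(-2) = -40.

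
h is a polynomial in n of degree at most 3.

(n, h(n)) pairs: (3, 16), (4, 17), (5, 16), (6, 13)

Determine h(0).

1

First differences: 1, -1, -3. Second differences: -2, -2.
Level-2 differences are constant, so h has degree 2.
Fitting a degree-2 polynomial gives h(n) = -n² + 8n + 1.
Then h(0) = 1.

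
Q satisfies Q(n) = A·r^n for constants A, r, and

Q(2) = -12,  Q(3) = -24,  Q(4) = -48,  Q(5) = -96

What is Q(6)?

Consecutive ratio: -24/(-12) = 2, and -48/(-24) = 2, so r = 2.
Then A·2^2 = -12 gives A = -3, and Q(n) = -3·2^n.
Q(6) = -3·2^6 = -192.

-192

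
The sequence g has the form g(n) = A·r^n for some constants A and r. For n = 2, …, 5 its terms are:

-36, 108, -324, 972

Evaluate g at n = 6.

Consecutive ratio: 108/(-36) = -3, and -324/108 = -3, so r = -3.
Then A·(-3)^2 = -36 gives A = -4, and g(n) = -4·(-3)^n.
g(6) = -4·(-3)^6 = -2916.

-2916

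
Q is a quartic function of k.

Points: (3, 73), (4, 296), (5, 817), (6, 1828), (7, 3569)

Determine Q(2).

Write Q(k) = ak^4 + bk³ + ck² + dk + e; the 5 given values yield a linear system in the 5 coefficients.
Solving, Q(k) = 2k^4 - 4k³ + 3k² - 8.
Then Q(2) = 4.

4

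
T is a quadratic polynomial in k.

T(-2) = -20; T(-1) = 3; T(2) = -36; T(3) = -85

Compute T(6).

-340

Write T(k) = ak² + bk + c; the 4 given values yield a linear system in the 3 coefficients.
Solving, T(k) = -9k² - 4k + 8.
Then T(6) = -340.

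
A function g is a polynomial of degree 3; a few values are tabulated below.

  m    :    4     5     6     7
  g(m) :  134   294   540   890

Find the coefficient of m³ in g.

3

Write g(m) = am³ + bm² + cm + d; the 4 given values yield a linear system in the 4 coefficients.
Solving, g(m) = 3m³ - 2m² - 5m - 6.
The coefficient of m³ is 3.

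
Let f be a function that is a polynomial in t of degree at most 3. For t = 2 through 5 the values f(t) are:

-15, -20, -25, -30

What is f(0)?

-5

First differences: -5, -5, -5.
Level-1 differences are constant, so f has degree 1.
Fitting a degree-1 polynomial gives f(t) = -5t - 5.
The constant term is f(0) = -5.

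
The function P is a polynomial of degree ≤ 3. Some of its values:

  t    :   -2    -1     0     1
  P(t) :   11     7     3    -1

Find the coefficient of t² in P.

First differences: -4, -4, -4.
Level-1 differences are constant, so P has degree 1.
Fitting a degree-1 polynomial gives P(t) = -4t + 3.
The coefficient of t² is 0.

0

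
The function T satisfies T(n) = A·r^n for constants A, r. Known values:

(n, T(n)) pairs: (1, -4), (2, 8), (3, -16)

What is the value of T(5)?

Consecutive ratio: 8/(-4) = -2, and -16/8 = -2, so r = -2.
Then A·(-2)^1 = -4 gives A = 2, and T(n) = 2·(-2)^n.
T(5) = 2·(-2)^5 = -64.

-64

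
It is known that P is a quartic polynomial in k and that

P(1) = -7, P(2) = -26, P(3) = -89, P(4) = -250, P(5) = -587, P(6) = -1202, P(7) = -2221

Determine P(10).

-9322

First differences: -19, -63, -161, -337, -615, -1019. Second differences: -44, -98, -176, -278, -404. Third differences: -54, -78, -102, -126. Fourth differences: -24, -24, -24.
Level-4 differences are constant, so P has degree 4.
Fitting a degree-4 polynomial gives P(k) = -k^4 + k³ - 3k² - 2k - 2.
Then P(10) = -9322.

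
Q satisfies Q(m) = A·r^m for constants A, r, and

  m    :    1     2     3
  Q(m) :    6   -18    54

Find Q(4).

Consecutive ratio: -18/6 = -3, and 54/(-18) = -3, so r = -3.
Then A·(-3)^1 = 6 gives A = -2, and Q(m) = -2·(-3)^m.
Q(4) = -2·(-3)^4 = -162.

-162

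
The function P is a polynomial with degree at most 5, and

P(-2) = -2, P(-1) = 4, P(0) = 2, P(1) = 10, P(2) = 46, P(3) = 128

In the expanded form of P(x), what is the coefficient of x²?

5

Write P(x) = ax^5 + bx^4 + cx³ + dx² + ex + p; the 6 given values yield a linear system in the 6 coefficients.
Solving, the top 2 coefficients vanish, and P(x) = 3x³ + 5x² + 2.
The coefficient of x² is 5.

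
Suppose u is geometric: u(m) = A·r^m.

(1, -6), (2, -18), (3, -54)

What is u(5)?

-486

Consecutive ratio: -18/(-6) = 3, and -54/(-18) = 3, so r = 3.
Then A·3^1 = -6 gives A = -2, and u(m) = -2·3^m.
u(5) = -2·3^5 = -486.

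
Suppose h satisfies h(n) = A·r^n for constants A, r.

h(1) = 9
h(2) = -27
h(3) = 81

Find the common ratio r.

Consecutive ratio: -27/9 = -3, and 81/(-27) = -3, so r = -3.
Then A·(-3)^1 = 9 gives A = -3, and h(n) = -3·(-3)^n.

-3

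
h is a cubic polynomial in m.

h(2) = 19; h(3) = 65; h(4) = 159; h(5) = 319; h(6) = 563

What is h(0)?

First differences: 46, 94, 160, 244. Second differences: 48, 66, 84. Third differences: 18, 18.
Level-3 differences are constant, so h has degree 3.
Fitting a degree-3 polynomial gives h(m) = 3m³ - 3m² + 4m - 1.
The constant term is h(0) = -1.

-1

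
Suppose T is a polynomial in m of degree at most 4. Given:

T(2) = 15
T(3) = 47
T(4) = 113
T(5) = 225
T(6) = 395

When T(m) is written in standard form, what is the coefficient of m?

Write T(m) = am^4 + bm³ + cm² + dm + e; the 5 given values yield a linear system in the 5 coefficients.
Solving, the leading coefficient vanishes, and T(m) = 2m³ - m² - m + 5.
The coefficient of m is -1.

-1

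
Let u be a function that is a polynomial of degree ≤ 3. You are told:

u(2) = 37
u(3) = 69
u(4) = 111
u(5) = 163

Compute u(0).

First differences: 32, 42, 52. Second differences: 10, 10.
Level-2 differences are constant, so u has degree 2.
Fitting a degree-2 polynomial gives u(k) = 5k² + 7k + 3.
Then u(0) = 3.

3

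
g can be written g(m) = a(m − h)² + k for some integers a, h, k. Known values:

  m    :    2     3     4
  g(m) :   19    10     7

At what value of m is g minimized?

First differences -9, -3; second difference 6 = 2a, so a = 3.
Expanding, the m-coefficient is −2ah = -6h; matching it to the data gives h = 4, and then k = 7.
So g(m) = 3(m − 4)² + 7.
Hence h = 4.

4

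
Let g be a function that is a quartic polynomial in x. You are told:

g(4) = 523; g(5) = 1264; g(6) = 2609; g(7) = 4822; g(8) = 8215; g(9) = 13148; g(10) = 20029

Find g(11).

29314

Write g(x) = ax^4 + bx³ + cx² + dx + e; the 7 given values yield a linear system in the 5 coefficients.
Solving, g(x) = 2x^4 + 3x - 1.
Then g(11) = 29314.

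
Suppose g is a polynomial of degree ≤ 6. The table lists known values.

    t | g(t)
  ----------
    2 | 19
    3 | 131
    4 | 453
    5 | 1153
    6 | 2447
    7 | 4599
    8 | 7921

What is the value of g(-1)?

Write g(t) = at^6 + bt^5 + ct^4 + dt³ + et² + pt + q; the 7 given values yield a linear system in the 7 coefficients.
Solving, the top 2 coefficients vanish, and g(t) = 2t^4 - 5t² + 7t - 7.
Then g(-1) = -17.

-17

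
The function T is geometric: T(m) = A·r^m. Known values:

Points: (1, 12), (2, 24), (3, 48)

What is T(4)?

96

Consecutive ratio: 24/12 = 2, and 48/24 = 2, so r = 2.
Then A·2^1 = 12 gives A = 6, and T(m) = 6·2^m.
T(4) = 6·2^4 = 96.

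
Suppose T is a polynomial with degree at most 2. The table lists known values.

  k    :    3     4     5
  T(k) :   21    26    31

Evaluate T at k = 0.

6

Write T(k) = ak² + bk + c; the 3 given values yield a linear system in the 3 coefficients.
Solving, the leading coefficient vanishes, and T(k) = 5k + 6.
Then T(0) = 6.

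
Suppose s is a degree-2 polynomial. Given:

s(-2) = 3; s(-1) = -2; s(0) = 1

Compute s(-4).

Write s(t) = at² + bt + c; the 3 given values yield a linear system in the 3 coefficients.
Solving, s(t) = 4t² + 7t + 1.
Then s(-4) = 37.

37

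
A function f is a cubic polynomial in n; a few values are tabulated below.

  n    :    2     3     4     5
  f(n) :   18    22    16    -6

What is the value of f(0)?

4

Write f(n) = an³ + bn² + cn + d; the 4 given values yield a linear system in the 4 coefficients.
Solving, f(n) = -n³ + 4n² + 3n + 4.
Then f(0) = 4.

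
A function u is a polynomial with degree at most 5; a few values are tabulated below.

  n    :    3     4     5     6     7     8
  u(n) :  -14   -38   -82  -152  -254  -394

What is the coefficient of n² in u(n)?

First differences: -24, -44, -70, -102, -140. Second differences: -20, -26, -32, -38. Third differences: -6, -6, -6.
Level-3 differences are constant, so u has degree 3.
Fitting a degree-3 polynomial gives u(n) = -n³ + 2n² - n - 2.
The coefficient of n² is 2.

2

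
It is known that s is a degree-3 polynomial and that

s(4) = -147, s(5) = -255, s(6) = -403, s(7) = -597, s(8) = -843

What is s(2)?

First differences: -108, -148, -194, -246. Second differences: -40, -46, -52. Third differences: -6, -6.
Level-3 differences are constant, so s has degree 3.
Fitting a degree-3 polynomial gives s(t) = -t³ - 5t² - 2t + 5.
Then s(2) = -27.

-27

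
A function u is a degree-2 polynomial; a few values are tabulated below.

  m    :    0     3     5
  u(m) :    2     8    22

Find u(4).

Write u(m) = am² + bm + c; the 3 given values yield a linear system in the 3 coefficients.
Solving, u(m) = m² - m + 2.
Then u(4) = 14.

14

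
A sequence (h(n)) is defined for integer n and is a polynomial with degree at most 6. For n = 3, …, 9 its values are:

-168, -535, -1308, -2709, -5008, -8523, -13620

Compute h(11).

-30264

First differences: -367, -773, -1401, -2299, -3515, -5097. Second differences: -406, -628, -898, -1216, -1582. Third differences: -222, -270, -318, -366. Fourth differences: -48, -48, -48.
Level-4 differences are constant, so h has degree 4.
Fitting a degree-4 polynomial gives h(n) = -2n^4 - n³ + 3n² - n - 3.
Then h(11) = -30264.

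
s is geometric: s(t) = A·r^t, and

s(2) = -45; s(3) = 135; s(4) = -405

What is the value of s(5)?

1215

Consecutive ratio: 135/(-45) = -3, and -405/135 = -3, so r = -3.
Then A·(-3)^2 = -45 gives A = -5, and s(t) = -5·(-3)^t.
s(5) = -5·(-3)^5 = 1215.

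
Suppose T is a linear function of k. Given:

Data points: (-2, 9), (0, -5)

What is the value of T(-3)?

16

Write T(k) = ak + b; the 2 given values yield a linear system in the 2 coefficients.
Solving, T(k) = -7k - 5.
Then T(-3) = 16.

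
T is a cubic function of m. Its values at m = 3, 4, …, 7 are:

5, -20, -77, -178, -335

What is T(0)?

8

Write T(m) = am³ + bm² + cm + d; the 5 given values yield a linear system in the 4 coefficients.
Solving, T(m) = -2m³ + 8m² - 7m + 8.
The constant term is T(0) = 8.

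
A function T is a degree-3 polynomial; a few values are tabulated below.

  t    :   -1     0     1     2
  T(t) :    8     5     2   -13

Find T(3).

-52

Write T(t) = at³ + bt² + ct + d; the 4 given values yield a linear system in the 4 coefficients.
Solving, T(t) = -2t³ - t + 5.
Then T(3) = -52.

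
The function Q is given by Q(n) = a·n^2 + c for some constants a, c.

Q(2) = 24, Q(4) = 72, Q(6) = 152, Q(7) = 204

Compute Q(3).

44

From Q(2) = 24 and Q(4) = 72: 4a + c = 24 and 16a + c = 72.
Subtracting: 12a = 48, so a = 4; then c = 24 − 4·4 = 8.
So Q(n) = 4n² + 8, and Q(3) = 44.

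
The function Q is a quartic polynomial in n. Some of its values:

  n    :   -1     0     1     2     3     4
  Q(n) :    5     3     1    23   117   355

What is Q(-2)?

First differences: -2, -2, 22, 94, 238. Second differences: 0, 24, 72, 144. Third differences: 24, 48, 72. Fourth differences: 24, 24.
Level-4 differences are constant, so Q has degree 4.
Fitting a degree-4 polynomial gives Q(n) = n^4 + 2n³ - n² - 4n + 3.
Then Q(-2) = 7.

7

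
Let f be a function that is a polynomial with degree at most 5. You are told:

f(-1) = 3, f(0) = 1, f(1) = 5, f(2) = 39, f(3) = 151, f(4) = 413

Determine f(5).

First differences: -2, 4, 34, 112, 262. Second differences: 6, 30, 78, 150. Third differences: 24, 48, 72. Fourth differences: 24, 24.
Level-4 differences are constant, so f has degree 4.
Fitting a degree-4 polynomial gives f(k) = k^4 + 2k³ + 2k² - k + 1.
Then f(5) = 921.

921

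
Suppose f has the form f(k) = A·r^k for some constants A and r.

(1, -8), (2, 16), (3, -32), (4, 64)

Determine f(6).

256

Consecutive ratio: 16/(-8) = -2, and -32/16 = -2, so r = -2.
Then A·(-2)^1 = -8 gives A = 4, and f(k) = 4·(-2)^k.
f(6) = 4·(-2)^6 = 256.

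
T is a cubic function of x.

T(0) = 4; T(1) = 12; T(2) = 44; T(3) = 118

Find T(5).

464

Write T(x) = ax³ + bx² + cx + d; the 4 given values yield a linear system in the 4 coefficients.
Solving, T(x) = 3x³ + 3x² + 2x + 4.
Then T(5) = 464.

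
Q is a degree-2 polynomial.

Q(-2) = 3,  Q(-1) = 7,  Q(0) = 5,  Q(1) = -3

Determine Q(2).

-17

First differences: 4, -2, -8. Second differences: -6, -6.
Level-2 differences are constant, so Q has degree 2.
Fitting a degree-2 polynomial gives Q(m) = -3m² - 5m + 5.
Then Q(2) = -17.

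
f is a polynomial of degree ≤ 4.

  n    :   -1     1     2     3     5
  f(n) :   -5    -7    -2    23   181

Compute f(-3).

-67

Write f(n) = an^4 + bn³ + cn² + dn + e; the 5 given values yield a linear system in the 5 coefficients.
Solving, the leading coefficient vanishes, and f(n) = 2n³ - 2n² - 3n - 4.
Then f(-3) = -67.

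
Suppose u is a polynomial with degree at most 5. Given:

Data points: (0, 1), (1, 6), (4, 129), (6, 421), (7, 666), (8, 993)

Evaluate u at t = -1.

-6

Write u(t) = at^5 + bt^4 + ct³ + dt² + et + p; the 6 given values yield a linear system in the 6 coefficients.
Solving, the top 2 coefficients vanish, and u(t) = 2t³ - t² + 4t + 1.
Then u(-1) = -6.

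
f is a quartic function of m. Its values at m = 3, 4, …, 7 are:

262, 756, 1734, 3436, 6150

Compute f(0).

Write f(m) = am^4 + bm³ + cm² + dm + e; the 5 given values yield a linear system in the 5 coefficients.
Solving, f(m) = 2m^4 + 4m³ - 4m + 4.
Then f(0) = 4.

4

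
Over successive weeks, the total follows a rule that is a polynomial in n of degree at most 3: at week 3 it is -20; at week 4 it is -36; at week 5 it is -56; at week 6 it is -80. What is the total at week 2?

-8

Write the value at n as h(n).
First differences: -16, -20, -24. Second differences: -4, -4.
Level-2 differences are constant, so h has degree 2.
Fitting a degree-2 polynomial gives h(n) = -2n² - 2n + 4.
Then h(2) = -8.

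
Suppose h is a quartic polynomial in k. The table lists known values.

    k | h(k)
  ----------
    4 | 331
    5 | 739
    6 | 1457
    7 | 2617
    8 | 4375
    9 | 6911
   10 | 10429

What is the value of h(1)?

Write h(k) = ak^4 + bk³ + ck² + dk + e; the 7 given values yield a linear system in the 5 coefficients.
Solving, h(k) = k^4 + 4k² + 3k - 1.
Then h(1) = 7.

7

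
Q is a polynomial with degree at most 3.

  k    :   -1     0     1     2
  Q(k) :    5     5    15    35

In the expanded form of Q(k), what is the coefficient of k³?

0

First differences: 0, 10, 20. Second differences: 10, 10.
Level-2 differences are constant, so Q has degree 2.
Fitting a degree-2 polynomial gives Q(k) = 5k² + 5k + 5.
The coefficient of k³ is 0.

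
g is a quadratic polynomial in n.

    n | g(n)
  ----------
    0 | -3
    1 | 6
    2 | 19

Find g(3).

Write g(n) = an² + bn + c; the 3 given values yield a linear system in the 3 coefficients.
Solving, g(n) = 2n² + 7n - 3.
Then g(3) = 36.

36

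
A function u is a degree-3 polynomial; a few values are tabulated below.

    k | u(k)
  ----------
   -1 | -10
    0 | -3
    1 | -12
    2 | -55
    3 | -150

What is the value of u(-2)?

-15

First differences: 7, -9, -43, -95. Second differences: -16, -34, -52. Third differences: -18, -18.
Level-3 differences are constant, so u has degree 3.
Fitting a degree-3 polynomial gives u(k) = -3k³ - 8k² + 2k - 3.
Then u(-2) = -15.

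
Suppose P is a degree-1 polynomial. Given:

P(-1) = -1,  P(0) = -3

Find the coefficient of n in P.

Write P(n) = an + b; the 2 given values yield a linear system in the 2 coefficients.
Solving, P(n) = -2n - 3.
The coefficient of n is -2.

-2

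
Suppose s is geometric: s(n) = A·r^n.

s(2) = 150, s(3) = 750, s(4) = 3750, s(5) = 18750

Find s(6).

Consecutive ratio: 750/150 = 5, and 3750/750 = 5, so r = 5.
Then A·5^2 = 150 gives A = 6, and s(n) = 6·5^n.
s(6) = 6·5^6 = 93750.

93750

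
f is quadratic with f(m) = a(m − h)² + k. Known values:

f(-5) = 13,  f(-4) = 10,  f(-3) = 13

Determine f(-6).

First differences -3, 3; second difference 6 = 2a, so a = 3.
Expanding, the m-coefficient is −2ah = -6h; matching it to the data gives h = -4, and then k = 10.
So f(m) = 3(m + 4)² + 10.
f(-6) = 3·(-2)² + 10 = 22.

22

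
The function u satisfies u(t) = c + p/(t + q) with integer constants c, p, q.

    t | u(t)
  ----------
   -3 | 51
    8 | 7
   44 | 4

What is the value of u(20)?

(u(t) − c)(t + q) = p for each data point; the three points give a linear system in c and q, then p follows.
Solving: c = 3, q = 4, p = 48, so u(t) = 3 + 48/(t + 4).
Then u(20) = 3 + 48/24 = 5.

5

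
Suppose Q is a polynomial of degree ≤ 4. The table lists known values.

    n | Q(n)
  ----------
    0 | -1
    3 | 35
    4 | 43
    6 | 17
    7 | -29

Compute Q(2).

21

Write Q(n) = an^4 + bn³ + cn² + dn + e; the 5 given values yield a linear system in the 5 coefficients.
Solving, the leading coefficient vanishes, and Q(n) = -n³ + 6n² + 3n - 1.
Then Q(2) = 21.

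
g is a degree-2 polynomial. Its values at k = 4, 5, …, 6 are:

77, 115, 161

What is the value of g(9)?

347

Write g(k) = ak² + bk + c; the 3 given values yield a linear system in the 3 coefficients.
Solving, g(k) = 4k² + 2k + 5.
Then g(9) = 347.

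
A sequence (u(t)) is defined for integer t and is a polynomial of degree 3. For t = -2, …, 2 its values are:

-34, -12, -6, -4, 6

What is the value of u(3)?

36

First differences: 22, 6, 2, 10. Second differences: -16, -4, 8. Third differences: 12, 12.
Level-3 differences are constant, so u has degree 3.
Fitting a degree-3 polynomial gives u(t) = 2t³ - 2t² + 2t - 6.
Then u(3) = 36.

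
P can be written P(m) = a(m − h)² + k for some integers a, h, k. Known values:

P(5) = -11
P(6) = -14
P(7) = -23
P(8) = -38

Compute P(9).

First differences -3, -9, -15; second difference -6 = 2a, so a = -3.
Expanding, the m-coefficient is −2ah = 6h; matching it to the data gives h = 5, and then k = -11.
So P(m) = -3(m − 5)² − 11.
P(9) = -3·4² − 11 = -59.

-59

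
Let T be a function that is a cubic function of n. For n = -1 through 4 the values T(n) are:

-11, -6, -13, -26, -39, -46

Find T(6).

-18

Write T(n) = an³ + bn² + cn + d; the 6 given values yield a linear system in the 4 coefficients.
Solving, T(n) = n³ - 6n² - 2n - 6.
Then T(6) = -18.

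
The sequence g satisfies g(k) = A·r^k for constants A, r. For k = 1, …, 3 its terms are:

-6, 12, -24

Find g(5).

-96

Consecutive ratio: 12/(-6) = -2, and -24/12 = -2, so r = -2.
Then A·(-2)^1 = -6 gives A = 3, and g(k) = 3·(-2)^k.
g(5) = 3·(-2)^5 = -96.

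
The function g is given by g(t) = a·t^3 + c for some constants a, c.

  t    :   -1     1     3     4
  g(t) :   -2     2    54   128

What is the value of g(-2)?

From g(-1) = -2 and g(1) = 2: -1a + c = -2 and 1a + c = 2.
Subtracting: 2a = 4, so a = 2; then c = -2 − 2·(-1) = 0.
So g(t) = 2t³ + 0, and g(-2) = -16.

-16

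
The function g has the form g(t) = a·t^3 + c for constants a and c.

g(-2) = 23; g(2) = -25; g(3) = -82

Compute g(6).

-649

From g(-2) = 23 and g(2) = -25: -8a + c = 23 and 8a + c = -25.
Subtracting: 16a = -48, so a = -3; then c = 23 − (-3)·(-8) = -1.
So g(t) = -3t³ − 1, and g(6) = -649.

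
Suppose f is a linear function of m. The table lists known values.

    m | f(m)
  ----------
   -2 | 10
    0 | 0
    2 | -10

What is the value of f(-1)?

Write f(m) = am + b; the 3 given values yield a linear system in the 2 coefficients.
Solving, f(m) = -5m.
Then f(-1) = 5.

5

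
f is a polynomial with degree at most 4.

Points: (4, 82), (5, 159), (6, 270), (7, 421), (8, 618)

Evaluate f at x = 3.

First differences: 77, 111, 151, 197. Second differences: 34, 40, 46. Third differences: 6, 6.
Level-3 differences are constant, so f has degree 3.
Fitting a degree-3 polynomial gives f(x) = x³ + 2x² - 2x - 6.
Then f(3) = 33.

33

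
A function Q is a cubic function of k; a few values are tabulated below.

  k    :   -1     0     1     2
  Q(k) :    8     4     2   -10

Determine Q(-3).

70

Write Q(k) = ak³ + bk² + ck + d; the 4 given values yield a linear system in the 4 coefficients.
Solving, Q(k) = -2k³ + k² - k + 4.
Then Q(-3) = 70.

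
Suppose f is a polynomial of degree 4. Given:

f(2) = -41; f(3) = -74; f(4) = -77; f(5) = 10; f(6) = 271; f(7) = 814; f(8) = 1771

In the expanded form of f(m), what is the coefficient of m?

-2

Write f(m) = am^4 + bm³ + cm² + dm + e; the 7 given values yield a linear system in the 5 coefficients.
Solving, f(m) = m^4 - 4m³ - 4m² - 2m - 5.
The coefficient of m is -2.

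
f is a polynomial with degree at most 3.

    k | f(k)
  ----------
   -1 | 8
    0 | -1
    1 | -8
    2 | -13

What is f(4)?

-17

First differences: -9, -7, -5. Second differences: 2, 2.
Level-2 differences are constant, so f has degree 2.
Fitting a degree-2 polynomial gives f(k) = k² - 8k - 1.
Then f(4) = -17.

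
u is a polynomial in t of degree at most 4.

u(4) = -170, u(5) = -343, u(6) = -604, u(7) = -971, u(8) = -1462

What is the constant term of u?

First differences: -173, -261, -367, -491. Second differences: -88, -106, -124. Third differences: -18, -18.
Level-3 differences are constant, so u has degree 3.
Fitting a degree-3 polynomial gives u(t) = -3t³ + t² + t + 2.
The constant term is u(0) = 2.

2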